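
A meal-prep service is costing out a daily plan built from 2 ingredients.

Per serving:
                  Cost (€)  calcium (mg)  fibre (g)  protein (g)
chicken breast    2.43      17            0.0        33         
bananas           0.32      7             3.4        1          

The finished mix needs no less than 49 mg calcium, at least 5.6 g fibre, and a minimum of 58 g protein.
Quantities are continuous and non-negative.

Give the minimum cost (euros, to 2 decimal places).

Let x1 = servings of chicken breast, x2 = servings of bananas.
Minimise 2.43x1 + 0.32x2 s.t.:
  17x1 + 7x2 ≥ 49   (calcium)
  3.4x2 ≥ 5.6   (fibre)
  33x1 + 1x2 ≥ 58   (protein)
  x1, x2 ≥ 0.
Both inputs are positive at the optimum. The calcium and protein requirements are met with equality.
So chicken breast = 1.668 servings, bananas = 2.949 servings.
Hence cost = 2.43·1.668 + 0.32·2.949 = €4.9969.

€5.00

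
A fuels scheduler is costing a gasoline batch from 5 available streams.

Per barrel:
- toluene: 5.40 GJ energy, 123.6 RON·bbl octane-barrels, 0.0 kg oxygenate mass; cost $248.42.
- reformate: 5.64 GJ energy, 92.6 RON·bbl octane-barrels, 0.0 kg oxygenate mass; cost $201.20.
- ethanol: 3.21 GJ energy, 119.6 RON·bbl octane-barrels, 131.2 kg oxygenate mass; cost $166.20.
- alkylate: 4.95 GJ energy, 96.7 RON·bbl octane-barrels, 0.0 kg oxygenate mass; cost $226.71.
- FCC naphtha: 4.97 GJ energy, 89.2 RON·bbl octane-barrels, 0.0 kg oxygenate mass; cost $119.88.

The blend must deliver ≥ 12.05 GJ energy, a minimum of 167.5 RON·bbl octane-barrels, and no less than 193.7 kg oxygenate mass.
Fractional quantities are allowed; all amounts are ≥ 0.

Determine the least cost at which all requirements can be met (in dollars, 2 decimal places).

This is a linear program. Let x1 = barrels of toluene, x2 = barrels of reformate, x3 = barrels of ethanol, x4 = barrels of alkylate, x5 = barrels of FCC naphtha.
Minimise 248.42x1 + 201.2x2 + 166.2x3 + 226.71x4 + 119.88x5 with:
  5.4x1 + 5.64x2 + 3.21x3 + 4.95x4 + 4.97x5 ≥ 12.05   (energy)
  123.6x1 + 92.6x2 + 119.6x3 + 96.7x4 + 89.2x5 ≥ 167.5   (octane-barrels)
  131.2x3 ≥ 193.7   (oxygenate mass)
  x1, x2, x3, x4, x5 ≥ 0.
The minimum-cost mix takes nothing from toluene, reformate, alkylate — only ethanol, FCC naphtha. Binding constraints: energy and oxygenate mass.
That vertex is x3 = 1.4764, x5 = 1.471.
Hence cost = 166.2·1.4764 + 119.88·1.471 = $421.7212.

$421.72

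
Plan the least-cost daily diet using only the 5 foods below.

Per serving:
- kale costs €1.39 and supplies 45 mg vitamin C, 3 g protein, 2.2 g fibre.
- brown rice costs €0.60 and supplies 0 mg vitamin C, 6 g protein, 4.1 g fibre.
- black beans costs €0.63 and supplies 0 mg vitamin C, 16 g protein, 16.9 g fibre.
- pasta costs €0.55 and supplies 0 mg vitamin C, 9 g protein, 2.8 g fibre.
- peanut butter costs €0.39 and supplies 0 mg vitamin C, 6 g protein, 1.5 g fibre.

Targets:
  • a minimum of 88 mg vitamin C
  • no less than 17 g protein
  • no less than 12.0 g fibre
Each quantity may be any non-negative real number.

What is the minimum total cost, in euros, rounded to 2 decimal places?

Set it up as a linear program. Let x1 = servings of kale, x2 = servings of brown rice, x3 = servings of black beans, x4 = servings of pasta, x5 = servings of peanut butter.
Minimise 1.39x1 + 0.6x2 + 0.63x3 + 0.55x4 + 0.39x5 s.t.:
  45x1 ≥ 88   (vitamin C)
  3x1 + 6x2 + 16x3 + 9x4 + 6x5 ≥ 17   (protein)
  2.2x1 + 4.1x2 + 16.9x3 + 2.8x4 + 1.5x5 ≥ 12   (fibre)
  x1, x2, x3, x4, x5 ≥ 0.
At the optimum only kale, black beans are positive (brown rice, pasta, peanut butter = 0). There the vitamin C and protein constraints are tight.
Solving gives x1 = 1.956, x3 = 0.6958.
Objective = 1.39·1.956 + 0.63·0.6958 = 3.1572.

€3.16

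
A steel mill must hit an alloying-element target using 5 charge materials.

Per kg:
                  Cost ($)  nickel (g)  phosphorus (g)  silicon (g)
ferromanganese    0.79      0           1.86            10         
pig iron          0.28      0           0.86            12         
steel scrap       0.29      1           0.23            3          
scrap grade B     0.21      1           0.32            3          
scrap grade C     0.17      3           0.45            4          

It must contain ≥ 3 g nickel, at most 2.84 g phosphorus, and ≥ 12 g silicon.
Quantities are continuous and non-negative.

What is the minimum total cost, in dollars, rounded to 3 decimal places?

Let x1 = kg of ferromanganese, x2 = kg of pig iron, x3 = kg of steel scrap, x4 = kg of scrap grade B, x5 = kg of scrap grade C.
min 0.79x1 + 0.28x2 + 0.29x3 + 0.21x4 + 0.17x5 s.t.:
  1x3 + 1x4 + 3x5 ≥ 3   (nickel)
  1.86x1 + 0.86x2 + 0.23x3 + 0.32x4 + 0.45x5 ≤ 2.84   (phosphorus)
  10x1 + 12x2 + 3x3 + 3x4 + 4x5 ≥ 12   (silicon)
  x1, x2, x3, x4, x5 ≥ 0.
The cheapest feasible vertex uses only pig iron, scrap grade C; ferromanganese, steel scrap, scrap grade B are not used. There the nickel and silicon constraints are tight.
So pig iron = 0.6667 kg, scrap grade C = 1 kg.
Hence cost = 0.28·0.6667 + 0.17·1 = $0.35668.

$0.357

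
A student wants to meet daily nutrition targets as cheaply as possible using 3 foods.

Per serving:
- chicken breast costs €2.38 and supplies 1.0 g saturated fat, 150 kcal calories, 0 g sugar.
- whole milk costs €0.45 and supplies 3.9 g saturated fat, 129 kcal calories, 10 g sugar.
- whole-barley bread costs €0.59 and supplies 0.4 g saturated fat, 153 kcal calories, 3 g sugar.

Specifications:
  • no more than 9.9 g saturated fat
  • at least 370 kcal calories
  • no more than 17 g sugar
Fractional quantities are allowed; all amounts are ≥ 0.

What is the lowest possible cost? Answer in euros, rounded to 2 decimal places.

Set it up as a linear program. Let x1 = servings of chicken breast, x2 = servings of whole milk, x3 = servings of whole-barley bread.
Minimize 2.38x1 + 0.45x2 + 0.59x3 subject to:
  1x1 + 3.9x2 + 0.4x3 ≤ 9.9   (saturated fat)
  150x1 + 129x2 + 153x3 ≥ 370   (calories)
  10x2 + 3x3 ≤ 17   (sugar)
  x1, x2, x3 ≥ 0.
The minimum-cost mix takes nothing from chicken breast — only whole milk, whole-barley bread. Binding constraints: calories and sugar.
That vertex is x2 = 1.304, x3 = 1.318.
Cost = 0.45·1.304 + 0.59·1.318 = 1.3644.

€1.36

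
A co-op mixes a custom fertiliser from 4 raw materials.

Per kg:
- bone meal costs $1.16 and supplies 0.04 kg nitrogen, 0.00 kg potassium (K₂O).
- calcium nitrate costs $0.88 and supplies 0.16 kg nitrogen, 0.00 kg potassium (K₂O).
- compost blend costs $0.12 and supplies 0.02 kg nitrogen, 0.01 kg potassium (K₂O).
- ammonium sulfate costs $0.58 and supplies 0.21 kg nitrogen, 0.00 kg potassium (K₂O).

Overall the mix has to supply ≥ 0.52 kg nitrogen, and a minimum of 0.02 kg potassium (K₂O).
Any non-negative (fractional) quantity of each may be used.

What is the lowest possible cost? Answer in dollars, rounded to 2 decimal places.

Let x1 = kg of bone meal, x2 = kg of calcium nitrate, x3 = kg of compost blend, x4 = kg of ammonium sulfate.
Minimize 1.16x1 + 0.88x2 + 0.12x3 + 0.58x4 with:
  0.04x1 + 0.16x2 + 0.02x3 + 0.21x4 ≥ 0.52   (nitrogen)
  0.01x3 ≥ 0.02   (potassium (K₂O))
  x1, x2, x3, x4 ≥ 0.
The minimum-cost mix takes nothing from bone meal, calcium nitrate — only compost blend, ammonium sulfate. The nitrogen and potassium (K₂O) requirements are met with equality.
Solving gives x3 = 2, x4 = 2.286.
Total cost: 0.12·2 + 0.58·2.286 = 1.5659.

$1.57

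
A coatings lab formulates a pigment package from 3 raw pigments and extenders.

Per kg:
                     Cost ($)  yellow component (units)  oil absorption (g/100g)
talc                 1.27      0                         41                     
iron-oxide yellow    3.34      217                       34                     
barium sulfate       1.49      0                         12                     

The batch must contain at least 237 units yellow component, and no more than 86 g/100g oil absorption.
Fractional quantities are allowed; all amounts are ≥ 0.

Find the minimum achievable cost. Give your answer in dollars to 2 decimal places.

This is a linear program. Let x1 = kg of talc, x2 = kg of iron-oxide yellow, x3 = kg of barium sulfate.
Minimise 1.27x1 + 3.34x2 + 1.49x3 s.t.:
  217x2 ≥ 237   (yellow component)
  41x1 + 34x2 + 12x3 ≤ 86   (oil absorption)
  x1, x2, x3 ≥ 0.
At the optimum only iron-oxide yellow is positive (talc, barium sulfate = 0). There the yellow component constraint is tight.
That vertex is x2 = 1.092.
Objective = 3.34·1.092 = 3.6473.

$3.65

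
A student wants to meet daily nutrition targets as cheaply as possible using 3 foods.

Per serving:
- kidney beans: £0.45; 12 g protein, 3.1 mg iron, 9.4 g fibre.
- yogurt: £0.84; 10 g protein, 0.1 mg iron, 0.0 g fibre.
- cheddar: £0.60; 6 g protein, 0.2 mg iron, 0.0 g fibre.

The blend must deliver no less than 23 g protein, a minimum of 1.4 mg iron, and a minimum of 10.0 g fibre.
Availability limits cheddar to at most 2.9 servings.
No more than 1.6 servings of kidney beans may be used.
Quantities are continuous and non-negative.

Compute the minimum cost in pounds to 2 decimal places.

£1.04

This is a linear program. Let x1 = servings of kidney beans, x2 = servings of yogurt, x3 = servings of cheddar.
Minimise 0.45x1 + 0.84x2 + 0.6x3 with:
  12x1 + 10x2 + 6x3 ≥ 23   (protein)
  3.1x1 + 0.1x2 + 0.2x3 ≥ 1.4   (iron)
  9.4x1 ≥ 10   (fibre)
  x3 ≤ 2.9
  x1 ≤ 1.6
  x1, x2, x3 ≥ 0.
The cheapest feasible vertex uses only kidney beans, yogurt; cheddar is not used. There the protein and the kidney beans cap constraints are tight.
That vertex is x1 = 1.6, x2 = 0.38.
Cost = 0.45·1.6 + 0.84·0.38 = 1.0392.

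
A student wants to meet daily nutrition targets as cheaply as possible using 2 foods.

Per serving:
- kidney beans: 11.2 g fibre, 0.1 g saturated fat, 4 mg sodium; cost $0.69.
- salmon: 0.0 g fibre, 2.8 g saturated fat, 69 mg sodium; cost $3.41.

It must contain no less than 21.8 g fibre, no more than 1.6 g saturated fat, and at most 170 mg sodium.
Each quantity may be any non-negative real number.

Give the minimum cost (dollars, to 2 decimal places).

$1.34

Let x1 = servings of kidney beans, x2 = servings of salmon.
min 0.69x1 + 3.41x2 subject to:
  11.2x1 ≥ 21.8   (fibre)
  0.1x1 + 2.8x2 ≤ 1.6   (saturated fat)
  4x1 + 69x2 ≤ 170   (sodium)
  x1, x2 ≥ 0.
The minimum-cost mix takes nothing from salmon — only kidney beans. There the fibre constraint is tight.
Optimal quantities: kidney beans = 1.946 servings.
Total cost: 0.69·1.946 = 1.3427.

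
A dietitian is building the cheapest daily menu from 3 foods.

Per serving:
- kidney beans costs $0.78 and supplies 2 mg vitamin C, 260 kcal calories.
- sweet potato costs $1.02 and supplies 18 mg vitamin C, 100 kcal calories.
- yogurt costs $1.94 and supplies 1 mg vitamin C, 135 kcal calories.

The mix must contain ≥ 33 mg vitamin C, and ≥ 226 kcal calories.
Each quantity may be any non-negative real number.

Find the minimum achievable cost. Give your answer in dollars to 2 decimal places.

$1.98

Let x1 = servings of kidney beans, x2 = servings of sweet potato, x3 = servings of yogurt.
Minimize 0.78x1 + 1.02x2 + 1.94x3 with:
  2x1 + 18x2 + 1x3 ≥ 33   (vitamin C)
  260x1 + 100x2 + 135x3 ≥ 226   (calories)
  x1, x2, x3 ≥ 0.
At the optimum only kidney beans, sweet potato are positive (yogurt = 0). Binding constraints: vitamin C and calories.
That vertex is x1 = 0.1714, x2 = 1.814.
Total cost: 0.78·0.1714 + 1.02·1.814 = 1.9840.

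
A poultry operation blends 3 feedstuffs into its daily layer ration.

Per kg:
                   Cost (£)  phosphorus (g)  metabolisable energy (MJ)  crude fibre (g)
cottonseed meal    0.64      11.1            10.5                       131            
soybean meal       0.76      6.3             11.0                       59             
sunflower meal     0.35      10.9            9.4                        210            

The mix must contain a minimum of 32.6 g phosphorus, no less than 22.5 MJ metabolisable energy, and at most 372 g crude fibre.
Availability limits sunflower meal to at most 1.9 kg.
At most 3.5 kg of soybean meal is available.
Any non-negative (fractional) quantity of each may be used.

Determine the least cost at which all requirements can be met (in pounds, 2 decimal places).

£2.21

Let x1 = kg of cottonseed meal, x2 = kg of soybean meal, x3 = kg of sunflower meal.
Minimise 0.64x1 + 0.76x2 + 0.35x3 subject to:
  11.1x1 + 6.3x2 + 10.9x3 ≥ 32.6   (phosphorus)
  10.5x1 + 11x2 + 9.4x3 ≥ 22.5   (metabolisable energy)
  131x1 + 59x2 + 210x3 ≤ 372   (crude fibre)
  x3 ≤ 1.9
  x2 ≤ 3.5
  x1, x2, x3 ≥ 0.
The minimum-cost mix takes nothing from sunflower meal — only cottonseed meal, soybean meal. The phosphorus and crude fibre requirements are met with equality.
So cottonseed meal = 2.466 kg, soybean meal = 0.8298 kg.
Total cost: 0.64·2.466 + 0.76·0.8298 = 2.2089.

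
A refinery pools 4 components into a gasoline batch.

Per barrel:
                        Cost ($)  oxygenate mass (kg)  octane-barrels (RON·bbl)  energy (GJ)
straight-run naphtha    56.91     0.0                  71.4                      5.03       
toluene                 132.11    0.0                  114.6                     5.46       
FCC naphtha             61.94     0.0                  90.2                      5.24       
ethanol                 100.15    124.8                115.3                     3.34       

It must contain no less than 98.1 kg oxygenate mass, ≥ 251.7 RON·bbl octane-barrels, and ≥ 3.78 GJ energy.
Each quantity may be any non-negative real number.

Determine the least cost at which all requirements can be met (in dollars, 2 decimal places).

Set it up as a linear program. Let x1 = barrels of straight-run naphtha, x2 = barrels of toluene, x3 = barrels of FCC naphtha, x4 = barrels of ethanol.
Minimize 56.91x1 + 132.11x2 + 61.94x3 + 100.15x4 s.t.:
  124.8x4 ≥ 98.1   (oxygenate mass)
  71.4x1 + 114.6x2 + 90.2x3 + 115.3x4 ≥ 251.7   (octane-barrels)
  5.03x1 + 5.46x2 + 5.24x3 + 3.34x4 ≥ 3.78   (energy)
  x1, x2, x3, x4 ≥ 0.
The cheapest feasible vertex uses only FCC naphtha, ethanol; straight-run naphtha, toluene are not used. Binding constraints: oxygenate mass and octane-barrels.
That vertex is x3 = 1.7857, x4 = 0.78606.
Hence cost = 61.94·1.7857 + 100.15·0.78606 = $189.3302.

$189.33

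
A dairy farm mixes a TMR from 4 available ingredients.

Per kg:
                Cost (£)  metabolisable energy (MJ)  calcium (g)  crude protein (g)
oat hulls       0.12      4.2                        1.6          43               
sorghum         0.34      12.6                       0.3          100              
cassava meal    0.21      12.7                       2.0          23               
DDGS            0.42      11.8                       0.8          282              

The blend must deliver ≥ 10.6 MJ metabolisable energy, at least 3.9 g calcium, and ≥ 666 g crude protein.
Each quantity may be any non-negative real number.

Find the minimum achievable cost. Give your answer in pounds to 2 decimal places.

Treat it as an LP. Let x1 = kg of oat hulls, x2 = kg of sorghum, x3 = kg of cassava meal, x4 = kg of DDGS.
Minimize 0.12x1 + 0.34x2 + 0.21x3 + 0.42x4 subject to:
  4.2x1 + 12.6x2 + 12.7x3 + 11.8x4 ≥ 10.6   (metabolisable energy)
  1.6x1 + 0.3x2 + 2x3 + 0.8x4 ≥ 3.9   (calcium)
  43x1 + 100x2 + 23x3 + 282x4 ≥ 666   (crude protein)
  x1, x2, x3, x4 ≥ 0.
At the optimum only oat hulls, DDGS are positive (sorghum, cassava meal = 0). The calcium and crude protein requirements are met with equality.
Optimal quantities: oat hulls = 1.36 kg, DDGS = 2.154 kg.
Total cost: 0.12·1.36 + 0.42·2.154 = 1.0679.

£1.07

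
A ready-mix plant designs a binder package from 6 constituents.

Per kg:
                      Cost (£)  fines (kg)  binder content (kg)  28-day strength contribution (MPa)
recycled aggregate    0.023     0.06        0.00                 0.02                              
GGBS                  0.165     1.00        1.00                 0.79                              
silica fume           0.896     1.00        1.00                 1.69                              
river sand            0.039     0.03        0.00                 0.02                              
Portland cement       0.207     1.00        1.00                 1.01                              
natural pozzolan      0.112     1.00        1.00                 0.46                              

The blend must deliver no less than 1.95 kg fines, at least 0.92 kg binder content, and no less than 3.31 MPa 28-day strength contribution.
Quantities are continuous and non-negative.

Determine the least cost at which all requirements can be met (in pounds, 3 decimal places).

Let x1 = kg of recycled aggregate, x2 = kg of GGBS, x3 = kg of silica fume, x4 = kg of river sand, x5 = kg of Portland cement, x6 = kg of natural pozzolan.
Minimize 0.023x1 + 0.165x2 + 0.896x3 + 0.039x4 + 0.207x5 + 0.112x6 subject to:
  0.06x1 + 1x2 + 1x3 + 0.03x4 + 1x5 + 1x6 ≥ 1.95   (fines)
  1x2 + 1x3 + 1x5 + 1x6 ≥ 0.92   (binder content)
  0.02x1 + 0.79x2 + 1.69x3 + 0.02x4 + 1.01x5 + 0.46x6 ≥ 3.31   (28-day strength contribution)
  x1, x2, x3, x4, x5, x6 ≥ 0.
The cheapest feasible vertex uses only Portland cement; recycled aggregate, GGBS, silica fume, river sand, natural pozzolan are not used. There the 28-day strength contribution constraint is tight.
That vertex is x5 = 3.277.
Objective = 0.207·3.277 = 0.67834.

£0.678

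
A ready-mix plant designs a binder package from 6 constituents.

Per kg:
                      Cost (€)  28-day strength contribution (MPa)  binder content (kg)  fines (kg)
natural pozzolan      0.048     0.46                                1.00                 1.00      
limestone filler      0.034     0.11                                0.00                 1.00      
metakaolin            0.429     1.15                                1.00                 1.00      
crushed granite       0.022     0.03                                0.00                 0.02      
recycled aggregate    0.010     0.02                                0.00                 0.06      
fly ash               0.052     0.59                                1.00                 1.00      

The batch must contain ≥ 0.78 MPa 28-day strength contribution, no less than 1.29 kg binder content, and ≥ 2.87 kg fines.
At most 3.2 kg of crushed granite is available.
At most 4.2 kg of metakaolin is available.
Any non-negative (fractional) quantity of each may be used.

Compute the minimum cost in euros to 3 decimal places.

Set it up as a linear program. Let x1 = kg of natural pozzolan, x2 = kg of limestone filler, x3 = kg of metakaolin, x4 = kg of crushed granite, x5 = kg of recycled aggregate, x6 = kg of fly ash.
Minimize 0.048x1 + 0.034x2 + 0.429x3 + 0.022x4 + 0.01x5 + 0.052x6 with:
  0.46x1 + 0.11x2 + 1.15x3 + 0.03x4 + 0.02x5 + 0.59x6 ≥ 0.78   (28-day strength contribution)
  1x1 + 1x3 + 1x6 ≥ 1.29   (binder content)
  1x1 + 1x2 + 1x3 + 0.02x4 + 0.06x5 + 1x6 ≥ 2.87   (fines)
  x4 ≤ 3.2
  x3 ≤ 4.2
  x1, x2, x3, x4, x5, x6 ≥ 0.
The optimal basis is {natural pozzolan, limestone filler, fly ash}; metakaolin, crushed granite, recycled aggregate drop out. Binding constraints: 28-day strength contribution, binder content, fines.
Solving gives x1 = 1.192, x2 = 1.58, x6 = 0.09846.
Cost = 0.048·1.192 + 0.034·1.58 + 0.052·0.09846 = 0.11606.

€0.116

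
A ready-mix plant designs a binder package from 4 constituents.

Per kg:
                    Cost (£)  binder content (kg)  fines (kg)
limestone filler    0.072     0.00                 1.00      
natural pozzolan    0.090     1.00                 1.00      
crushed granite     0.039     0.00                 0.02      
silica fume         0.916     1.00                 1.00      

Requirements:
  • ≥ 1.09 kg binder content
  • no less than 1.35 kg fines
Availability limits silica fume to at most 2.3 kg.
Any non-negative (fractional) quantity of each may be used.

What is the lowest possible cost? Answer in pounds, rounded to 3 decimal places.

£0.117

Let x1 = kg of limestone filler, x2 = kg of natural pozzolan, x3 = kg of crushed granite, x4 = kg of silica fume.
Minimize 0.072x1 + 0.09x2 + 0.039x3 + 0.916x4 s.t.:
  1x2 + 1x4 ≥ 1.09   (binder content)
  1x1 + 1x2 + 0.02x3 + 1x4 ≥ 1.35   (fines)
  x4 ≤ 2.3
  x1, x2, x3, x4 ≥ 0.
The cheapest feasible vertex uses only limestone filler, natural pozzolan; crushed granite, silica fume are not used. The binder content and fines requirements are met with equality.
So limestone filler = 0.26 kg, natural pozzolan = 1.09 kg.
Hence cost = 0.072·0.26 + 0.09·1.09 = £0.11682.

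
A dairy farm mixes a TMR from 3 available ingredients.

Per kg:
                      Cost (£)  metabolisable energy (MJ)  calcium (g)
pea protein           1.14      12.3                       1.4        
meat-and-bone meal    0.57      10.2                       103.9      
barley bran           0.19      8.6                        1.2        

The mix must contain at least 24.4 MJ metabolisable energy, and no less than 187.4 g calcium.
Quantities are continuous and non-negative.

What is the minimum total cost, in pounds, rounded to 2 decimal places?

This is a linear program. Let x1 = kg of pea protein, x2 = kg of meat-and-bone meal, x3 = kg of barley bran.
Minimize 1.14x1 + 0.57x2 + 0.19x3 subject to:
  12.3x1 + 10.2x2 + 8.6x3 ≥ 24.4   (metabolisable energy)
  1.4x1 + 103.9x2 + 1.2x3 ≥ 187.4   (calcium)
  x1, x2, x3 ≥ 0.
At the optimum only meat-and-bone meal, barley bran are positive (pea protein = 0). The metabolisable energy and calcium requirements are met with equality.
So meat-and-bone meal = 1.795 kg, barley bran = 0.7077 kg.
Hence cost = 0.57·1.795 + 0.19·0.7077 = £1.1576.

£1.16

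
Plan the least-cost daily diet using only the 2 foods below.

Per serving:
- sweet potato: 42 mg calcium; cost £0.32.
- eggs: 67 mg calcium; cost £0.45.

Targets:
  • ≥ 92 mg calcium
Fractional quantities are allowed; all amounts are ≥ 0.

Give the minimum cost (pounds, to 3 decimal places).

Let x1 = servings of sweet potato, x2 = servings of eggs.
Minimise 0.32x1 + 0.45x2 s.t.:
  42x1 + 67x2 ≥ 92   (calcium)
  x1, x2 ≥ 0.
At the optimum only eggs is positive (sweet potato = 0). Binding constraint: calcium.
Optimal quantities: eggs = 1.373 servings.
Cost = 0.45·1.373 = 0.61785.

£0.618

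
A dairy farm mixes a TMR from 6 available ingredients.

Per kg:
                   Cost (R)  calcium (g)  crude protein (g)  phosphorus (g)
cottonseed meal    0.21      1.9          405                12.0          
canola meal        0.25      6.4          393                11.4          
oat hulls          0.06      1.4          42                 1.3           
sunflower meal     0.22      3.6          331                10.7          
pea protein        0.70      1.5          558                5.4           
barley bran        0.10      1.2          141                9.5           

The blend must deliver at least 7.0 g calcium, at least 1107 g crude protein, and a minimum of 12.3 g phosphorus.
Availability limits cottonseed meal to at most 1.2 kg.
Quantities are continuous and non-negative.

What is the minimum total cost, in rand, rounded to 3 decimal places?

Treat it as an LP. Let x1 = kg of cottonseed meal, x2 = kg of canola meal, x3 = kg of oat hulls, x4 = kg of sunflower meal, x5 = kg of pea protein, x6 = kg of barley bran.
min 0.21x1 + 0.25x2 + 0.06x3 + 0.22x4 + 0.7x5 + 0.1x6 s.t.:
  1.9x1 + 6.4x2 + 1.4x3 + 3.6x4 + 1.5x5 + 1.2x6 ≥ 7   (calcium)
  405x1 + 393x2 + 42x3 + 331x4 + 558x5 + 141x6 ≥ 1107   (crude protein)
  12x1 + 11.4x2 + 1.3x3 + 10.7x4 + 5.4x5 + 9.5x6 ≥ 12.3   (phosphorus)
  x1 ≤ 1.2
  x1, x2, x3, x4, x5, x6 ≥ 0.
The optimal basis is {cottonseed meal, canola meal}; oat hulls, sunflower meal, pea protein, barley bran drop out. Binding constraints: crude protein and the cottonseed meal cap.
So cottonseed meal = 1.2 kg, canola meal = 1.58 kg.
Total cost: 0.21·1.2 + 0.25·1.58 = 0.64700.

R0.647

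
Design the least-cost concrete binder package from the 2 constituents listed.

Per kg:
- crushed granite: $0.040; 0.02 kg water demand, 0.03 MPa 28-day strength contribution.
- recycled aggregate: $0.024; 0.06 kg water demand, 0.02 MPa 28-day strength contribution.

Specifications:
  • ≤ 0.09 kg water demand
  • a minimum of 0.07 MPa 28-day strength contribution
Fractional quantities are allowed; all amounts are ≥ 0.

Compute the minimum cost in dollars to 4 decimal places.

Set it up as a linear program. Let x1 = kg of crushed granite, x2 = kg of recycled aggregate.
Minimize 0.04x1 + 0.024x2 subject to:
  0.02x1 + 0.06x2 ≤ 0.09   (water demand)
  0.03x1 + 0.02x2 ≥ 0.07   (28-day strength contribution)
  x1, x2 ≥ 0.
Both inputs are positive at the optimum. Binding constraints: water demand and 28-day strength contribution.
Solving gives x1 = 1.7143, x2 = 0.92857.
Total cost: 0.04·1.7143 + 0.024·0.92857 = 0.090858.

$0.0909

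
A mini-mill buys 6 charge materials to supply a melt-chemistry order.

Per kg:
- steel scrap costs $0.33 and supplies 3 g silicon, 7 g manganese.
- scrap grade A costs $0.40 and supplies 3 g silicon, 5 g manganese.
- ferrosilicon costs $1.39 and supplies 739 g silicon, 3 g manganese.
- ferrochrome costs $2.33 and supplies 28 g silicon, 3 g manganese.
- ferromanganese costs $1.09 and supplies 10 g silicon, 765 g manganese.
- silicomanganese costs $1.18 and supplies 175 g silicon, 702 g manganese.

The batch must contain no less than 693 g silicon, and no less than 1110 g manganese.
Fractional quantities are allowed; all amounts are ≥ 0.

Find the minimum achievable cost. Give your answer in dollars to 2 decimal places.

Let x1 = kg of steel scrap, x2 = kg of scrap grade A, x3 = kg of ferrosilicon, x4 = kg of ferrochrome, x5 = kg of ferromanganese, x6 = kg of silicomanganese.
Minimise 0.33x1 + 0.4x2 + 1.39x3 + 2.33x4 + 1.09x5 + 1.18x6 s.t.:
  3x1 + 3x2 + 739x3 + 28x4 + 10x5 + 175x6 ≥ 693   (silicon)
  7x1 + 5x2 + 3x3 + 3x4 + 765x5 + 702x6 ≥ 1110   (manganese)
  x1, x2, x3, x4, x5, x6 ≥ 0.
The minimum-cost mix takes nothing from steel scrap, scrap grade A, ferrochrome, ferromanganese — only ferrosilicon, silicomanganese. There the silicon and manganese constraints are tight.
Optimal quantities: ferrosilicon = 0.5639 kg, silicomanganese = 1.579 kg.
Total cost: 1.39·0.5639 + 1.18·1.579 = 2.6470.

$2.65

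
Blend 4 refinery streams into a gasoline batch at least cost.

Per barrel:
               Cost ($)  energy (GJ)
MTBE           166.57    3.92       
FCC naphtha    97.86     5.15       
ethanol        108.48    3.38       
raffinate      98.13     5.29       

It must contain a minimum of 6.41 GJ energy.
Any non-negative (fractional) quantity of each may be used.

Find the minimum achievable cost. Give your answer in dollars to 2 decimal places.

Let x1 = barrels of MTBE, x2 = barrels of FCC naphtha, x3 = barrels of ethanol, x4 = barrels of raffinate.
Minimise 166.57x1 + 97.86x2 + 108.48x3 + 98.13x4 with:
  3.92x1 + 5.15x2 + 3.38x3 + 5.29x4 ≥ 6.41   (energy)
  x1, x2, x3, x4 ≥ 0.
The cheapest feasible vertex uses only raffinate; MTBE, FCC naphtha, ethanol are not used. Binding constraint: energy.
That vertex is x4 = 1.21172.
Hence cost = 98.13·1.21172 = $118.9061.

$118.91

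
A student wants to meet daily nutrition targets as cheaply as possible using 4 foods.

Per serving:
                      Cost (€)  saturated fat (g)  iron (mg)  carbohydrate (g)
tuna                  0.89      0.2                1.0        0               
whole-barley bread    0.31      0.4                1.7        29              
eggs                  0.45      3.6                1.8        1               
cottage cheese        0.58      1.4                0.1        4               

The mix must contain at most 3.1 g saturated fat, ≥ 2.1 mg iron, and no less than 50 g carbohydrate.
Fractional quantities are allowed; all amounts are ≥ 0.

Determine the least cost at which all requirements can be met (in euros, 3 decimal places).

€0.534

Set it up as a linear program. Let x1 = servings of tuna, x2 = servings of whole-barley bread, x3 = servings of eggs, x4 = servings of cottage cheese.
min 0.89x1 + 0.31x2 + 0.45x3 + 0.58x4 s.t.:
  0.2x1 + 0.4x2 + 3.6x3 + 1.4x4 ≤ 3.1   (saturated fat)
  1x1 + 1.7x2 + 1.8x3 + 0.1x4 ≥ 2.1   (iron)
  29x2 + 1x3 + 4x4 ≥ 50   (carbohydrate)
  x1, x2, x3, x4 ≥ 0.
The minimum-cost mix takes nothing from tuna, eggs, cottage cheese — only whole-barley bread. The carbohydrate requirement is met with equality.
Optimal quantities: whole-barley bread = 1.724 servings.
Total cost: 0.31·1.724 = 0.53444.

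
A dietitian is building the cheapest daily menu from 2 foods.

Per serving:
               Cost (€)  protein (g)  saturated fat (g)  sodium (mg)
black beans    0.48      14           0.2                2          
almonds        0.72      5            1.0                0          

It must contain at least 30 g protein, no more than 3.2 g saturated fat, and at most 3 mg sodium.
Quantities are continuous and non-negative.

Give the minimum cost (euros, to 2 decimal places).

Let x1 = servings of black beans, x2 = servings of almonds.
Minimise 0.48x1 + 0.72x2 s.t.:
  14x1 + 5x2 ≥ 30   (protein)
  0.2x1 + 1x2 ≤ 3.2   (saturated fat)
  2x1 ≤ 3   (sodium)
  x1, x2 ≥ 0.
Both inputs are positive at the optimum. The protein and sodium requirements are met with equality.
Optimal quantities: black beans = 1.5 servings, almonds = 1.8 servings.
Hence cost = 0.48·1.5 + 0.72·1.8 = €2.0160.

€2.02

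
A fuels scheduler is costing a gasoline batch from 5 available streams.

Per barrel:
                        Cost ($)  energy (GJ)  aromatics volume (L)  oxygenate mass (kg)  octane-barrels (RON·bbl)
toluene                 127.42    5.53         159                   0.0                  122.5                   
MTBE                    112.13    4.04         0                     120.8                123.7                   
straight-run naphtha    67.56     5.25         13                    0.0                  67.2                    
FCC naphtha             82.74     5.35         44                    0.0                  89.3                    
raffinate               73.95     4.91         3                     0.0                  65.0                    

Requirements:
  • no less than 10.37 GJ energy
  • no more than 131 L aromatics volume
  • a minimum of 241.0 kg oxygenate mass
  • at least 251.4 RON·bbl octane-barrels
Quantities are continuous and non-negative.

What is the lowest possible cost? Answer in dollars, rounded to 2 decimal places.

Let x1 = barrels of toluene, x2 = barrels of MTBE, x3 = barrels of straight-run naphtha, x4 = barrels of FCC naphtha, x5 = barrels of raffinate.
Minimise 127.42x1 + 112.13x2 + 67.56x3 + 82.74x4 + 73.95x5 with:
  5.53x1 + 4.04x2 + 5.25x3 + 5.35x4 + 4.91x5 ≥ 10.37   (energy)
  159x1 + 13x3 + 44x4 + 3x5 ≤ 131   (aromatics volume)
  120.8x2 ≥ 241   (oxygenate mass)
  122.5x1 + 123.7x2 + 67.2x3 + 89.3x4 + 65x5 ≥ 251.4   (octane-barrels)
  x1, x2, x3, x4, x5 ≥ 0.
The optimal basis is {MTBE, straight-run naphtha}; toluene, FCC naphtha, raffinate drop out. There the energy and oxygenate mass constraints are tight.
Optimal quantities: MTBE = 1.995 barrels, straight-run naphtha = 0.44 barrels.
Cost = 112.13·1.995 + 67.56·0.44 = 253.4258.

$253.43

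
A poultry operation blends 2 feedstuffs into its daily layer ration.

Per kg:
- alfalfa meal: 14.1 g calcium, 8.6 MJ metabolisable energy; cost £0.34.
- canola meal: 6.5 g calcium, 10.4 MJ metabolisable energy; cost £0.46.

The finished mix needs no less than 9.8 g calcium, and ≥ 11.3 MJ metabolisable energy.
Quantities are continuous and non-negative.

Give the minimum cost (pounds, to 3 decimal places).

£0.447

This is a linear program. Let x1 = kg of alfalfa meal, x2 = kg of canola meal.
min 0.34x1 + 0.46x2 with:
  14.1x1 + 6.5x2 ≥ 9.8   (calcium)
  8.6x1 + 10.4x2 ≥ 11.3   (metabolisable energy)
  x1, x2 ≥ 0.
At the optimum only alfalfa meal is positive (canola meal = 0). The metabolisable energy requirement is met with equality.
Solving gives x1 = 1.314.
Total cost: 0.34·1.314 = 0.44676.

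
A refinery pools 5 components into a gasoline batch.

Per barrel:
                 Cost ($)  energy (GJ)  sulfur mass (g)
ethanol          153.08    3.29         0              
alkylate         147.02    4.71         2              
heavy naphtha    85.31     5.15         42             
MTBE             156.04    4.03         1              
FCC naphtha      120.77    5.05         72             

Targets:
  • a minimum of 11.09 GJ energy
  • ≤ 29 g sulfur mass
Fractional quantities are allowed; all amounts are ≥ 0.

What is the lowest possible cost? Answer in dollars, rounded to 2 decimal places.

Let x1 = barrels of ethanol, x2 = barrels of alkylate, x3 = barrels of heavy naphtha, x4 = barrels of MTBE, x5 = barrels of FCC naphtha.
min 153.08x1 + 147.02x2 + 85.31x3 + 156.04x4 + 120.77x5 s.t.:
  3.29x1 + 4.71x2 + 5.15x3 + 4.03x4 + 5.05x5 ≥ 11.09   (energy)
  2x2 + 42x3 + 1x4 + 72x5 ≤ 29   (sulfur mass)
  x1, x2, x3, x4, x5 ≥ 0.
The minimum-cost mix takes nothing from ethanol, MTBE, FCC naphtha — only alkylate, heavy naphtha. The energy and sulfur mass requirements are met with equality.
Optimal quantities: alkylate = 1.68745 barrels, heavy naphtha = 0.610122 barrels.
Objective = 147.02·1.68745 + 85.31·0.610122 = 300.1384.

$300.14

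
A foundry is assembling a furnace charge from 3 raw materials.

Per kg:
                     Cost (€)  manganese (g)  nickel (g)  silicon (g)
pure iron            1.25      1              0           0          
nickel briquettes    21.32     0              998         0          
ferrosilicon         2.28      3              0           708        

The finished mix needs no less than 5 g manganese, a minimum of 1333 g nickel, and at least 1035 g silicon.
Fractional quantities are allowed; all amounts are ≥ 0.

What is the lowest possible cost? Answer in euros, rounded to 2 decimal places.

Let x1 = kg of pure iron, x2 = kg of nickel briquettes, x3 = kg of ferrosilicon.
Minimise 1.25x1 + 21.32x2 + 2.28x3 s.t.:
  1x1 + 3x3 ≥ 5   (manganese)
  998x2 ≥ 1333   (nickel)
  708x3 ≥ 1035   (silicon)
  x1, x2, x3 ≥ 0.
The minimum-cost mix takes nothing from pure iron — only nickel briquettes, ferrosilicon. There the manganese and nickel constraints are tight.
That vertex is x2 = 1.336, x3 = 1.667.
Cost = 21.32·1.336 + 2.28·1.667 = 32.2843.

€32.28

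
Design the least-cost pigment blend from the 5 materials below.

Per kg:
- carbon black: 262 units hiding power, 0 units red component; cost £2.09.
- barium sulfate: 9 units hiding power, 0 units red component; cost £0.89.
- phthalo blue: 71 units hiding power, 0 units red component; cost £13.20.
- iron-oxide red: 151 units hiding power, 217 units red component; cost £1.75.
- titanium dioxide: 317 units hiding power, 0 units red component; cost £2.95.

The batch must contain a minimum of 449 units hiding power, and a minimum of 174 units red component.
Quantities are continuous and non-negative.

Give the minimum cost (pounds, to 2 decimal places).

£4.02

This is a linear program. Let x1 = kg of carbon black, x2 = kg of barium sulfate, x3 = kg of phthalo blue, x4 = kg of iron-oxide red, x5 = kg of titanium dioxide.
Minimise 2.09x1 + 0.89x2 + 13.2x3 + 1.75x4 + 2.95x5 subject to:
  262x1 + 9x2 + 71x3 + 151x4 + 317x5 ≥ 449   (hiding power)
  217x4 ≥ 174   (red component)
  x1, x2, x3, x4, x5 ≥ 0.
At the optimum only carbon black, iron-oxide red are positive (barium sulfate, phthalo blue, titanium dioxide = 0). There the hiding power and red component constraints are tight.
So carbon black = 1.252 kg, iron-oxide red = 0.8018 kg.
Hence cost = 2.09·1.252 + 1.75·0.8018 = £4.0198.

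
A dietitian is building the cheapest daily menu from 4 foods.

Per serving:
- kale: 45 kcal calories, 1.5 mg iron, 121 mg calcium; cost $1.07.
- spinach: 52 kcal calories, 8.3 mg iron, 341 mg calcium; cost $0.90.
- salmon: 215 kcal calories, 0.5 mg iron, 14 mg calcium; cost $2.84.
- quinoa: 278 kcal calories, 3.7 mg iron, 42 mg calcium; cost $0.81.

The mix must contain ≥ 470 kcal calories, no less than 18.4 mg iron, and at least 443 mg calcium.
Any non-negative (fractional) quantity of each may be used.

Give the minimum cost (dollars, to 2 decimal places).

$2.56

Let x1 = servings of kale, x2 = servings of spinach, x3 = servings of salmon, x4 = servings of quinoa.
Minimize 1.07x1 + 0.9x2 + 2.84x3 + 0.81x4 with:
  45x1 + 52x2 + 215x3 + 278x4 ≥ 470   (calories)
  1.5x1 + 8.3x2 + 0.5x3 + 3.7x4 ≥ 18.4   (iron)
  121x1 + 341x2 + 14x3 + 42x4 ≥ 443   (calcium)
  x1, x2, x3, x4 ≥ 0.
The optimal basis is {spinach, quinoa}; kale, salmon drop out. Binding constraints: calories and iron.
Solving gives x2 = 1.596, x4 = 1.392.
Hence cost = 0.9·1.596 + 0.81·1.392 = $2.5639.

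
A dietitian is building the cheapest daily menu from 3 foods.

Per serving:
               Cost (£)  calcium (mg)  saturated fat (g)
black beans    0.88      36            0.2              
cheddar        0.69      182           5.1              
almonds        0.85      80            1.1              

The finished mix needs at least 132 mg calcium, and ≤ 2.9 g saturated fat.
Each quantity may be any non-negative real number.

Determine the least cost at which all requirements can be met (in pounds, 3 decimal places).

Treat it as an LP. Let x1 = servings of black beans, x2 = servings of cheddar, x3 = servings of almonds.
Minimise 0.88x1 + 0.69x2 + 0.85x3 with:
  36x1 + 182x2 + 80x3 ≥ 132   (calcium)
  0.2x1 + 5.1x2 + 1.1x3 ≤ 2.9   (saturated fat)
  x1, x2, x3 ≥ 0.
At the optimum only cheddar, almonds are positive (black beans = 0). Binding constraints: calcium and saturated fat.
Optimal quantities: cheddar = 0.4177 servings, almonds = 0.6997 servings.
Hence cost = 0.69·0.4177 + 0.85·0.6997 = £0.88296.

£0.883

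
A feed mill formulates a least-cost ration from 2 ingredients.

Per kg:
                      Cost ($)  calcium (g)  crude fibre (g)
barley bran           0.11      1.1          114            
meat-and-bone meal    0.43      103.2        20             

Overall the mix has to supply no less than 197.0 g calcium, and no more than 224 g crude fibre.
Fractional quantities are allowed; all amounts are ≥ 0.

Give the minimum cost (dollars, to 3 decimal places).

$0.821

Let x1 = kg of barley bran, x2 = kg of meat-and-bone meal.
Minimize 0.11x1 + 0.43x2 with:
  1.1x1 + 103.2x2 ≥ 197   (calcium)
  114x1 + 20x2 ≤ 224   (crude fibre)
  x1, x2 ≥ 0.
The minimum-cost mix takes nothing from barley bran — only meat-and-bone meal. There the calcium constraint is tight.
That vertex is x2 = 1.909.
Objective = 0.43·1.909 = 0.82087.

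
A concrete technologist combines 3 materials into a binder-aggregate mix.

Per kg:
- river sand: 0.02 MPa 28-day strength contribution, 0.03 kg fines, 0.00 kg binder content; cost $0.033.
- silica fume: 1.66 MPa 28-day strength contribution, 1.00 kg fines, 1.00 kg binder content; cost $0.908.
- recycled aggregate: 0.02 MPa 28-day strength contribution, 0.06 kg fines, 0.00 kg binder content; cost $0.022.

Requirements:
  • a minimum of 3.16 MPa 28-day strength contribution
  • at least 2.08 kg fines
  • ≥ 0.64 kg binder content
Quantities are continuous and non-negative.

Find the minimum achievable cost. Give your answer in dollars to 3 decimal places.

$1.769

Treat it as an LP. Let x1 = kg of river sand, x2 = kg of silica fume, x3 = kg of recycled aggregate.
Minimise 0.033x1 + 0.908x2 + 0.022x3 with:
  0.02x1 + 1.66x2 + 0.02x3 ≥ 3.16   (28-day strength contribution)
  0.03x1 + 1x2 + 0.06x3 ≥ 2.08   (fines)
  1x2 ≥ 0.64   (binder content)
  x1, x2, x3 ≥ 0.
The optimal basis is {silica fume, recycled aggregate}; river sand drops out. Binding constraints: 28-day strength contribution and fines.
Solving gives x2 = 1.859, x3 = 3.678.
Objective = 0.908·1.859 + 0.022·3.678 = 1.76889.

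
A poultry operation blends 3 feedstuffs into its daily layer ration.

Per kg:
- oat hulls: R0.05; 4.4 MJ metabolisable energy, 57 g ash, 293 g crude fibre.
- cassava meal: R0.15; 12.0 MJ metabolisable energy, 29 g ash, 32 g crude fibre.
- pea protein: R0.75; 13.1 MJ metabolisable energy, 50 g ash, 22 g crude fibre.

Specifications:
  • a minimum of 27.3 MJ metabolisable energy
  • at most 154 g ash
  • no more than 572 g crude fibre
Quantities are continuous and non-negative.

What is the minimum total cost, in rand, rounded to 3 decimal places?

R0.332

Let x1 = kg of oat hulls, x2 = kg of cassava meal, x3 = kg of pea protein.
min 0.05x1 + 0.15x2 + 0.75x3 s.t.:
  4.4x1 + 12x2 + 13.1x3 ≥ 27.3   (metabolisable energy)
  57x1 + 29x2 + 50x3 ≤ 154   (ash)
  293x1 + 32x2 + 22x3 ≤ 572   (crude fibre)
  x1, x2, x3 ≥ 0.
The optimal basis is {oat hulls, cassava meal}; pea protein drops out. The metabolisable energy and crude fibre requirements are met with equality.
Optimal quantities: oat hulls = 1.775 kg, cassava meal = 1.624 kg.
Objective = 0.05·1.775 + 0.15·1.624 = 0.33235.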